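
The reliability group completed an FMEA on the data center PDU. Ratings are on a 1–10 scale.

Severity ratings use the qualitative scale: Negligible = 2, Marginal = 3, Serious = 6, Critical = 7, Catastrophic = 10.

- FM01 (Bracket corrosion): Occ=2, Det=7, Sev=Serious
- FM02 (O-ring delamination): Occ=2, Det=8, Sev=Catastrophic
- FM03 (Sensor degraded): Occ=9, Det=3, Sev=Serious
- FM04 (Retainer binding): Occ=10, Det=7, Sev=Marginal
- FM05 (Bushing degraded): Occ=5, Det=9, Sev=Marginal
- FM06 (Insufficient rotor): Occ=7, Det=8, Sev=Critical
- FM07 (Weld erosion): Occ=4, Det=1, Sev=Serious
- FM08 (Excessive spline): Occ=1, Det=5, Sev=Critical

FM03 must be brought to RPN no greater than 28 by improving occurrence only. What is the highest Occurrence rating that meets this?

1

FM03: S=6, O=9, D=3 → current RPN = 162.
Fixed product = 18. Need 18 × O ≤ 28, so O ≤ 28/18 = 1.56.
Maximum integer Occurrence rating = 1 (gives RPN 18; O=2 would give 36 > 28).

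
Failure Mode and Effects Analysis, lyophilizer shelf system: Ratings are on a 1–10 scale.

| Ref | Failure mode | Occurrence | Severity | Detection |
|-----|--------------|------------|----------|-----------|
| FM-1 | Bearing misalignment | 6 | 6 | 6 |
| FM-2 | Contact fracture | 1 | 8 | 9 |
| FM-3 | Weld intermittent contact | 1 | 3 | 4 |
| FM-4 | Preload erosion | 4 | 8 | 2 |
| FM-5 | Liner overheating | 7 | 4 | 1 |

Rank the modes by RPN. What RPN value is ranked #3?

64

RPN = Severity × Occurrence × Detection:
  FM-1: 6 × 6 × 6 = 216
  FM-2: 8 × 1 × 9 = 72
  FM-3: 3 × 1 × 4 = 12
  FM-4: 8 × 4 × 2 = 64
  FM-5: 4 × 7 × 1 = 28
Sorted descending: 216, 72, 64, 28, 12.
The third-highest RPN is 64 (FM-4).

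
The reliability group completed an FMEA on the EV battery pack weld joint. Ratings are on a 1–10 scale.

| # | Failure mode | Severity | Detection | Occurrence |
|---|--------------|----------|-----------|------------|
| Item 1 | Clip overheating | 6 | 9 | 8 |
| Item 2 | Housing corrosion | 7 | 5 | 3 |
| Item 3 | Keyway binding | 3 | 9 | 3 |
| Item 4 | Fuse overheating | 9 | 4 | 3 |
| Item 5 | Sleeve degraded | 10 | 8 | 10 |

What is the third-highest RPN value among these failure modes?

108

RPN = Severity × Occurrence × Detection:
  Item 1: 6 × 8 × 9 = 432
  Item 2: 7 × 3 × 5 = 105
  Item 3: 3 × 3 × 9 = 81
  Item 4: 9 × 3 × 4 = 108
  Item 5: 10 × 10 × 8 = 800
Sorted descending: 800, 432, 108, 105, 81.
The third-highest RPN is 108 (Item 4).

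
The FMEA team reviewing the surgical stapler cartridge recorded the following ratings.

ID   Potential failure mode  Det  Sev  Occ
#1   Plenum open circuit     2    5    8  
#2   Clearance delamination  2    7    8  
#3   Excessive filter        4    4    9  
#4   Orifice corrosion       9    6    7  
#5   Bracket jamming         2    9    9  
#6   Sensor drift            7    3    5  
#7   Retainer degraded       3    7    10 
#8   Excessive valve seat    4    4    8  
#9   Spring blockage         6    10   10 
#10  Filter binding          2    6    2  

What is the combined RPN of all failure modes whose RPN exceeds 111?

1734

RPN = Severity × Occurrence × Detection:
  #1: 5 × 8 × 2 = 80
  #2: 7 × 8 × 2 = 112
  #3: 4 × 9 × 4 = 144
  #4: 6 × 7 × 9 = 378
  #5: 9 × 9 × 2 = 162
  #6: 3 × 5 × 7 = 105
  #7: 7 × 10 × 3 = 210
  #8: 4 × 8 × 4 = 128
  #9: 10 × 10 × 6 = 600
  #10: 6 × 2 × 2 = 24
RPN > 111: #2 (112), #3 (144), #4 (378), #5 (162), #7 (210), #8 (128), #9 (600).
Sum: 112 + 144 + 378 + 162 + 210 + 128 + 600 = 1734.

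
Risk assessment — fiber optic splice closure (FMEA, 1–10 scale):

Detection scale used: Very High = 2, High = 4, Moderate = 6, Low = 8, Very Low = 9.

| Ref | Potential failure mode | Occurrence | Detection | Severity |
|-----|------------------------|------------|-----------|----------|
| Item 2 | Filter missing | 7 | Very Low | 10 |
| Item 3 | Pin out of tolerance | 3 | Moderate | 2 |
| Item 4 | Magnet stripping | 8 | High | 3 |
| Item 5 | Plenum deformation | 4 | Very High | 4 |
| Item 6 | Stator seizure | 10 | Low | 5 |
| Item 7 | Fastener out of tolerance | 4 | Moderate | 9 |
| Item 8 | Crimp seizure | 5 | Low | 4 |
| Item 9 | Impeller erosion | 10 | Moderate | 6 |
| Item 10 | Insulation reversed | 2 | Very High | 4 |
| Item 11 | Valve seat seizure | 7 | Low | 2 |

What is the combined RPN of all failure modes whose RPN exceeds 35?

2010

RPN = Severity × Occurrence × Detection:
  Item 2: 10 × 7 × 9 = 630
  Item 3: 2 × 3 × 6 = 36
  Item 4: 3 × 8 × 4 = 96
  Item 5: 4 × 4 × 2 = 32
  Item 6: 5 × 10 × 8 = 400
  Item 7: 9 × 4 × 6 = 216
  Item 8: 4 × 5 × 8 = 160
  Item 9: 6 × 10 × 6 = 360
  Item 10: 4 × 2 × 2 = 16
  Item 11: 2 × 7 × 8 = 112
RPN > 35: Item 2 (630), Item 3 (36), Item 4 (96), Item 6 (400), Item 7 (216), Item 8 (160), Item 9 (360), Item 11 (112).
Sum: 630 + 36 + 96 + 400 + 216 + 160 + 360 + 112 = 2010.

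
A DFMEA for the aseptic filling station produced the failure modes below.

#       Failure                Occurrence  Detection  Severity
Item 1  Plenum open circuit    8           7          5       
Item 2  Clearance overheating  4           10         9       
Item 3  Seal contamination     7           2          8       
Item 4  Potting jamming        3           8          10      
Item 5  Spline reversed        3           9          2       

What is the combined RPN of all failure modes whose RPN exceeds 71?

992

RPN = Severity × Occurrence × Detection:
  Item 1: 5 × 8 × 7 = 280
  Item 2: 9 × 4 × 10 = 360
  Item 3: 8 × 7 × 2 = 112
  Item 4: 10 × 3 × 8 = 240
  Item 5: 2 × 3 × 9 = 54
RPN > 71: Item 1 (280), Item 2 (360), Item 3 (112), Item 4 (240).
Sum: 280 + 360 + 112 + 240 = 992.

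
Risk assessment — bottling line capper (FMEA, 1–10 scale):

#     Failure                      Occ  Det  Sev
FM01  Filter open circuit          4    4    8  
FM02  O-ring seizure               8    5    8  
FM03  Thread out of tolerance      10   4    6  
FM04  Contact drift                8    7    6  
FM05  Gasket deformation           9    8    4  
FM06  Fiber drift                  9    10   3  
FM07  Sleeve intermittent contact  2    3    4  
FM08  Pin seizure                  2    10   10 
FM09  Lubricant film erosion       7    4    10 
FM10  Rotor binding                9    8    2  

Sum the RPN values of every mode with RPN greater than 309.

RPN = Severity × Occurrence × Detection:
  FM01: 8 × 4 × 4 = 128
  FM02: 8 × 8 × 5 = 320
  FM03: 6 × 10 × 4 = 240
  FM04: 6 × 8 × 7 = 336
  FM05: 4 × 9 × 8 = 288
  FM06: 3 × 9 × 10 = 270
  FM07: 4 × 2 × 3 = 24
  FM08: 10 × 2 × 10 = 200
  FM09: 10 × 7 × 4 = 280
  FM10: 2 × 9 × 8 = 144
RPN > 309: FM02 (320), FM04 (336).
Sum: 320 + 336 = 656.

656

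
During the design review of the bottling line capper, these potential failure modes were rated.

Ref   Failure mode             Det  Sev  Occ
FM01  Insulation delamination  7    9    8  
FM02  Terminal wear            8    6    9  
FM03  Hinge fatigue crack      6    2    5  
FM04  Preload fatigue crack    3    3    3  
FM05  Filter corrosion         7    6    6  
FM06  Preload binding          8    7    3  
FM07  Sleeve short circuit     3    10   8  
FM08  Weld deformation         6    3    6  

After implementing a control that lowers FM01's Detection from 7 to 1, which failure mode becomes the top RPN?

FM02

RPN = Severity × Occurrence × Detection:
  FM01: 9 × 8 × 7 = 504
  FM02: 6 × 9 × 8 = 432
  FM03: 2 × 5 × 6 = 60
  FM04: 3 × 3 × 3 = 27
  FM05: 6 × 6 × 7 = 252
  FM06: 7 × 3 × 8 = 168
  FM07: 10 × 8 × 3 = 240
  FM08: 3 × 6 × 6 = 108
After action: FM01 → 9 × 8 × 1 = 72.
Revised RPNs: FM02=432, FM05=252, FM07=240, FM06=168, FM08=108, FM01=72, FM03=60, FM04=27.
Highest is now FM02 (432).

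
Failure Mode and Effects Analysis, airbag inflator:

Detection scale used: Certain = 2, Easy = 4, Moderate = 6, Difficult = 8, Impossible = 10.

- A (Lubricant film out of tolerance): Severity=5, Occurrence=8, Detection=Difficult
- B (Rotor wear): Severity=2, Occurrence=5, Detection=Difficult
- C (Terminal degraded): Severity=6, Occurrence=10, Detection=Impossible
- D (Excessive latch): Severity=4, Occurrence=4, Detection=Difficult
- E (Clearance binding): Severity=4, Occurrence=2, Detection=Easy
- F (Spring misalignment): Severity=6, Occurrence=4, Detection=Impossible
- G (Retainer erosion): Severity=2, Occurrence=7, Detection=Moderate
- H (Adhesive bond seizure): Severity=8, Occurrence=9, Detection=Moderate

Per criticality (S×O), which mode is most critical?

H

Criticality = Severity × Occurrence:
  A: 5 × 8 = 40
  B: 2 × 5 = 10
  C: 6 × 10 = 60
  D: 4 × 4 = 16
  E: 4 × 2 = 8
  F: 6 × 4 = 24
  G: 2 × 7 = 14
  H: 8 × 9 = 72
Highest criticality is 72 → H.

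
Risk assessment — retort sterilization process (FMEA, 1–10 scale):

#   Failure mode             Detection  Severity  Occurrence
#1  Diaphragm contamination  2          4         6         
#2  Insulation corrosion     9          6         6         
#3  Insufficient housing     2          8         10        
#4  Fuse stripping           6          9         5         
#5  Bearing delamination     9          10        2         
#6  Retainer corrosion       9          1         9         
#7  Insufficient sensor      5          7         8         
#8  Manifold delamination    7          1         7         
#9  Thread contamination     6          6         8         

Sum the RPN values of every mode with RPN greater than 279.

RPN = Severity × Occurrence × Detection:
  #1: 4 × 6 × 2 = 48
  #2: 6 × 6 × 9 = 324
  #3: 8 × 10 × 2 = 160
  #4: 9 × 5 × 6 = 270
  #5: 10 × 2 × 9 = 180
  #6: 1 × 9 × 9 = 81
  #7: 7 × 8 × 5 = 280
  #8: 1 × 7 × 7 = 49
  #9: 6 × 8 × 6 = 288
RPN > 279: #2 (324), #7 (280), #9 (288).
Sum: 324 + 280 + 288 = 892.

892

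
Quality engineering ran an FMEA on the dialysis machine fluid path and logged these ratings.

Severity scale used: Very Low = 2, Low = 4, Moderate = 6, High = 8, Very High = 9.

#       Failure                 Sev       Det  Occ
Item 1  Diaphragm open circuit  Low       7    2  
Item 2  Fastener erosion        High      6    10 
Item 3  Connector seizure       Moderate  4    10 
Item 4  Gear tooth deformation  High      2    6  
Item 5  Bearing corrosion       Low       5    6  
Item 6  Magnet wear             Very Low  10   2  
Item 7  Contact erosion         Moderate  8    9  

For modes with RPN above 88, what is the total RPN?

RPN = Severity × Occurrence × Detection:
  Item 1: 4 × 2 × 7 = 56
  Item 2: 8 × 10 × 6 = 480
  Item 3: 6 × 10 × 4 = 240
  Item 4: 8 × 6 × 2 = 96
  Item 5: 4 × 6 × 5 = 120
  Item 6: 2 × 2 × 10 = 40
  Item 7: 6 × 9 × 8 = 432
RPN > 88: Item 2 (480), Item 3 (240), Item 4 (96), Item 5 (120), Item 7 (432).
Sum: 480 + 240 + 96 + 120 + 432 = 1368.

1368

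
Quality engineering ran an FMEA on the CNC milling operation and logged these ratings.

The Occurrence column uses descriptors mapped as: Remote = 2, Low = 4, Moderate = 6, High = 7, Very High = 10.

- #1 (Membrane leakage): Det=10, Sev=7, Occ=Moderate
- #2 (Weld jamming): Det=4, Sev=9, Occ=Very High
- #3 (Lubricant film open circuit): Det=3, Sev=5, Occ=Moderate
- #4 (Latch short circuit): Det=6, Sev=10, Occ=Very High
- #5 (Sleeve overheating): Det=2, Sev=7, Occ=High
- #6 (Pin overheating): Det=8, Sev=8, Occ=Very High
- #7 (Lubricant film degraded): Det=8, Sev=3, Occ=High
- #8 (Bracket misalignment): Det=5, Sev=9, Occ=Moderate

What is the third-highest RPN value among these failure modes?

420

RPN = Severity × Occurrence × Detection:
  #1: 7 × 6 × 10 = 420
  #2: 9 × 10 × 4 = 360
  #3: 5 × 6 × 3 = 90
  #4: 10 × 10 × 6 = 600
  #5: 7 × 7 × 2 = 98
  #6: 8 × 10 × 8 = 640
  #7: 3 × 7 × 8 = 168
  #8: 9 × 6 × 5 = 270
Sorted descending: 640, 600, 420, 360, 270, 168, 98, 90.
The third-highest RPN is 420 (#1).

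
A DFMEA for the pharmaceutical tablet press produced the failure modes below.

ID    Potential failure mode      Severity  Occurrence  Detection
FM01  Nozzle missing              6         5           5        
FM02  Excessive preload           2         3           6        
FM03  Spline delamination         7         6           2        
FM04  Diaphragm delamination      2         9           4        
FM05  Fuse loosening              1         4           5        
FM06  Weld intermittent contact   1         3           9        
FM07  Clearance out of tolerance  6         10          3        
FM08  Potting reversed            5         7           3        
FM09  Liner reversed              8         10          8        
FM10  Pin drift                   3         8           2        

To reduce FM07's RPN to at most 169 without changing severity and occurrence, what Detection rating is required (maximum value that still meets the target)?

FM07: S=6, O=10, D=3 → current RPN = 180.
Fixed product = 60. Need 60 × D ≤ 169, so D ≤ 169/60 = 2.82.
Maximum integer Detection rating = 2 (gives RPN 120; D=3 would give 180 > 169).

2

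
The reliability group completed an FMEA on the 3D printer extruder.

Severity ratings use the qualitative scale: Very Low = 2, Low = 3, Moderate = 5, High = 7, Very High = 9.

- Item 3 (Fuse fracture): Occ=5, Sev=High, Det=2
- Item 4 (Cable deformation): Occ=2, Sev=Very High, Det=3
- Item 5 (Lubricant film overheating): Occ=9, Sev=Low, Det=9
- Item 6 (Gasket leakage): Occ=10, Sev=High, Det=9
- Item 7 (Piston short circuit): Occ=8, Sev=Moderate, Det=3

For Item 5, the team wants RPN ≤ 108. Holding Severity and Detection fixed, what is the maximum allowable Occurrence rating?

4

Item 5: S=3, O=9, D=9 → current RPN = 243.
Fixed product = 27. Need 27 × O ≤ 108, so O ≤ 108/27 = 4.00.
Maximum integer Occurrence rating = 4 (gives RPN 108; O=5 would give 135 > 108).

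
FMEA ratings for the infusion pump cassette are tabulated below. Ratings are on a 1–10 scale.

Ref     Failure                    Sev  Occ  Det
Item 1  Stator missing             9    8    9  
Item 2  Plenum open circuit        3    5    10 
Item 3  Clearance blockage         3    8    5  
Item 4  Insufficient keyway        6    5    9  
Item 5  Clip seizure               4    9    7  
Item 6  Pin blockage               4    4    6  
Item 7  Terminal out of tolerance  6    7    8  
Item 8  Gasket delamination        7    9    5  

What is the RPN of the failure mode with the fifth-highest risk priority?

252

RPN = Severity × Occurrence × Detection:
  Item 1: 9 × 8 × 9 = 648
  Item 2: 3 × 5 × 10 = 150
  Item 3: 3 × 8 × 5 = 120
  Item 4: 6 × 5 × 9 = 270
  Item 5: 4 × 9 × 7 = 252
  Item 6: 4 × 4 × 6 = 96
  Item 7: 6 × 7 × 8 = 336
  Item 8: 7 × 9 × 5 = 315
Sorted descending: 648, 336, 315, 270, 252, 150, 120, 96.
The fifth-highest RPN is 252 (Item 5).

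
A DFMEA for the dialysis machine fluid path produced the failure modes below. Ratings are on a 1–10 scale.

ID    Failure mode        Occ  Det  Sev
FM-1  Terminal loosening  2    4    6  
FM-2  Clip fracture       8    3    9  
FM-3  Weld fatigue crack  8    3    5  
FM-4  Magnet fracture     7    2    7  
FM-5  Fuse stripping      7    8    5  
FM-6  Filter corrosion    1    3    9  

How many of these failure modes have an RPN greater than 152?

2

RPN = Severity × Occurrence × Detection:
  FM-1: 6 × 2 × 4 = 48
  FM-2: 9 × 8 × 3 = 216
  FM-3: 5 × 8 × 3 = 120
  FM-4: 7 × 7 × 2 = 98
  FM-5: 5 × 7 × 8 = 280
  FM-6: 9 × 1 × 3 = 27
Modes with RPN > 152: FM-2 (216), FM-5 (280) → 2.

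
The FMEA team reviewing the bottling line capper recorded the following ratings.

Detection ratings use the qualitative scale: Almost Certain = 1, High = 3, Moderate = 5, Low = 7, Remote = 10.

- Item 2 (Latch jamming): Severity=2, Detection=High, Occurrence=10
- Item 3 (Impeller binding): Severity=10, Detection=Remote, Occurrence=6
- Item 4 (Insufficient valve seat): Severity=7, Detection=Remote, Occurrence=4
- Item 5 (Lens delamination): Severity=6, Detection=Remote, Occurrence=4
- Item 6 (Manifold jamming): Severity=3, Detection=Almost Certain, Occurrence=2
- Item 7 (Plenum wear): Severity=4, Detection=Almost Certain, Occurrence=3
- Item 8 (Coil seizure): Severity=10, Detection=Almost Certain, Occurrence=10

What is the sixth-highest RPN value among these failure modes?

RPN = Severity × Occurrence × Detection:
  Item 2: 2 × 10 × 3 = 60
  Item 3: 10 × 6 × 10 = 600
  Item 4: 7 × 4 × 10 = 280
  Item 5: 6 × 4 × 10 = 240
  Item 6: 3 × 2 × 1 = 6
  Item 7: 4 × 3 × 1 = 12
  Item 8: 10 × 10 × 1 = 100
Sorted descending: 600, 280, 240, 100, 60, 12, 6.
The sixth-highest RPN is 12 (Item 7).

12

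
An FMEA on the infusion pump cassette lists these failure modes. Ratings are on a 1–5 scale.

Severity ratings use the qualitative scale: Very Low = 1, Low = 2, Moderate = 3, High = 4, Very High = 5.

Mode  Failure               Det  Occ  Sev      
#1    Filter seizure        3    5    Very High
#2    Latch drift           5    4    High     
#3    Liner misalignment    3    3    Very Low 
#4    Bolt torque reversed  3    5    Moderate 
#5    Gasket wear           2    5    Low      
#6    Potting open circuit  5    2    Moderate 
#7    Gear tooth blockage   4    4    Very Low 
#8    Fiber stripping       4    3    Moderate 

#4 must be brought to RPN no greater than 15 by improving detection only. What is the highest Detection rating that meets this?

1

#4: S=3, O=5, D=3 → current RPN = 45.
Fixed product = 15. Need 15 × D ≤ 15, so D ≤ 15/15 = 1.00.
Maximum integer Detection rating = 1 (gives RPN 15; D=2 would give 30 > 15).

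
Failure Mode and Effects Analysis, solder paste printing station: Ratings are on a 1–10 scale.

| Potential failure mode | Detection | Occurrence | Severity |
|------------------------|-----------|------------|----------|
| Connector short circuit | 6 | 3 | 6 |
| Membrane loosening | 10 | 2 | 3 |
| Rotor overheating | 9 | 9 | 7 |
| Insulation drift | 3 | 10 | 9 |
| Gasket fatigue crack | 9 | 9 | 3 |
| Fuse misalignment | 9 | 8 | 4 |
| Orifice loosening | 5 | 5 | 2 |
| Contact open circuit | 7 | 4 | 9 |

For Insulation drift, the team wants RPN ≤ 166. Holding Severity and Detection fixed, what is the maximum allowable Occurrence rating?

Insulation drift: S=9, O=10, D=3 → current RPN = 270.
Fixed product = 27. Need 27 × O ≤ 166, so O ≤ 166/27 = 6.15.
Maximum integer Occurrence rating = 6 (gives RPN 162; O=7 would give 189 > 166).

6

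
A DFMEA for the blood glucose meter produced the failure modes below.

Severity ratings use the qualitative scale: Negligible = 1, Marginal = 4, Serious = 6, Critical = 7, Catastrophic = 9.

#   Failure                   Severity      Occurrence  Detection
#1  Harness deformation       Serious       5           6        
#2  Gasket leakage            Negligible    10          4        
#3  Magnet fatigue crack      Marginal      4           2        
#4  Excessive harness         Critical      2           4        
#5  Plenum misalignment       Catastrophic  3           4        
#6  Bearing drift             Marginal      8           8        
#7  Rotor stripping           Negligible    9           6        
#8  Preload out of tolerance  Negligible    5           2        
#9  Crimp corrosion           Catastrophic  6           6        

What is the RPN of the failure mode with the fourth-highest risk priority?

108

RPN = Severity × Occurrence × Detection:
  #1: 6 × 5 × 6 = 180
  #2: 1 × 10 × 4 = 40
  #3: 4 × 4 × 2 = 32
  #4: 7 × 2 × 4 = 56
  #5: 9 × 3 × 4 = 108
  #6: 4 × 8 × 8 = 256
  #7: 1 × 9 × 6 = 54
  #8: 1 × 5 × 2 = 10
  #9: 9 × 6 × 6 = 324
Sorted descending: 324, 256, 180, 108, 56, 54, 40, 32, 10.
The fourth-highest RPN is 108 (#5).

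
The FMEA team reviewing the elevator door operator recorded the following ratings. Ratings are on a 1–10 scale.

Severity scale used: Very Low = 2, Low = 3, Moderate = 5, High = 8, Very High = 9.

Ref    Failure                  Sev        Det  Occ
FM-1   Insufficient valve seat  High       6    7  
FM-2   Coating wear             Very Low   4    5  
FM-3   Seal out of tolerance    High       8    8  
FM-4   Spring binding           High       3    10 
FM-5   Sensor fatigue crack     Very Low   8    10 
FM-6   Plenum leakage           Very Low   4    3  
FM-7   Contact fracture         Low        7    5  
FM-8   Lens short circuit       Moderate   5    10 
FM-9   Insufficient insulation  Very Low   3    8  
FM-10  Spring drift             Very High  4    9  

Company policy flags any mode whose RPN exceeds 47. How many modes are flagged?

8

RPN = Severity × Occurrence × Detection:
  FM-1: 8 × 7 × 6 = 336
  FM-2: 2 × 5 × 4 = 40
  FM-3: 8 × 8 × 8 = 512
  FM-4: 8 × 10 × 3 = 240
  FM-5: 2 × 10 × 8 = 160
  FM-6: 2 × 3 × 4 = 24
  FM-7: 3 × 5 × 7 = 105
  FM-8: 5 × 10 × 5 = 250
  FM-9: 2 × 8 × 3 = 48
  FM-10: 9 × 9 × 4 = 324
Modes with RPN > 47: FM-1 (336), FM-3 (512), FM-4 (240), FM-5 (160), FM-7 (105), FM-8 (250), FM-9 (48), FM-10 (324) → 8.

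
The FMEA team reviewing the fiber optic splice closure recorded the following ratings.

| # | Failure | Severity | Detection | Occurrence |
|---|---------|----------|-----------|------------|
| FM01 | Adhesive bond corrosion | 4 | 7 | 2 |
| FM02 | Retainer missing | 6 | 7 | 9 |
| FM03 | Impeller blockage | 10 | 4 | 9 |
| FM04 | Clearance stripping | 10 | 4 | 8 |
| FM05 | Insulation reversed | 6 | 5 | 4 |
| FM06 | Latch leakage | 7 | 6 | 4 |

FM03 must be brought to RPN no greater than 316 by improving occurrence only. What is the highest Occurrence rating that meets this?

7

FM03: S=10, O=9, D=4 → current RPN = 360.
Fixed product = 40. Need 40 × O ≤ 316, so O ≤ 316/40 = 7.90.
Maximum integer Occurrence rating = 7 (gives RPN 280; O=8 would give 320 > 316).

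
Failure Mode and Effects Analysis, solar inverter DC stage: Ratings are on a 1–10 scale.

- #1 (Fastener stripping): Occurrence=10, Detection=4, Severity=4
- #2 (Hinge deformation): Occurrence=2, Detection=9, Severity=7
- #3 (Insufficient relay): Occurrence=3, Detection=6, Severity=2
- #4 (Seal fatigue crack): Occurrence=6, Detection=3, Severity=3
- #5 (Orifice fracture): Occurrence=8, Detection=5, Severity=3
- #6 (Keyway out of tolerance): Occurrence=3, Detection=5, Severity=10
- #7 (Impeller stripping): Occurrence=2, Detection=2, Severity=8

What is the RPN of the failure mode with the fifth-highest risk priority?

RPN = Severity × Occurrence × Detection:
  #1: 4 × 10 × 4 = 160
  #2: 7 × 2 × 9 = 126
  #3: 2 × 3 × 6 = 36
  #4: 3 × 6 × 3 = 54
  #5: 3 × 8 × 5 = 120
  #6: 10 × 3 × 5 = 150
  #7: 8 × 2 × 2 = 32
Sorted descending: 160, 150, 126, 120, 54, 36, 32.
The fifth-highest RPN is 54 (#4).

54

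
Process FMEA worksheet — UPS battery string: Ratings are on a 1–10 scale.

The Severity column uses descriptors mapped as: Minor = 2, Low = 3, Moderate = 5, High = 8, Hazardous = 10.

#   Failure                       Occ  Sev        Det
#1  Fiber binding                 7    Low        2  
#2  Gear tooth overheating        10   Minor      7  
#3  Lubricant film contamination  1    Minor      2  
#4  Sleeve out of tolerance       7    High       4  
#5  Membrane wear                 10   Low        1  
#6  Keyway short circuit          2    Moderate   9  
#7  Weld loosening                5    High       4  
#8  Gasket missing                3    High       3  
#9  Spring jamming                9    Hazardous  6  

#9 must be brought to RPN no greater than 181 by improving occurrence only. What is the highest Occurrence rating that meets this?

3

#9: S=10, O=9, D=6 → current RPN = 540.
Fixed product = 60. Need 60 × O ≤ 181, so O ≤ 181/60 = 3.02.
Maximum integer Occurrence rating = 3 (gives RPN 180; O=4 would give 240 > 181).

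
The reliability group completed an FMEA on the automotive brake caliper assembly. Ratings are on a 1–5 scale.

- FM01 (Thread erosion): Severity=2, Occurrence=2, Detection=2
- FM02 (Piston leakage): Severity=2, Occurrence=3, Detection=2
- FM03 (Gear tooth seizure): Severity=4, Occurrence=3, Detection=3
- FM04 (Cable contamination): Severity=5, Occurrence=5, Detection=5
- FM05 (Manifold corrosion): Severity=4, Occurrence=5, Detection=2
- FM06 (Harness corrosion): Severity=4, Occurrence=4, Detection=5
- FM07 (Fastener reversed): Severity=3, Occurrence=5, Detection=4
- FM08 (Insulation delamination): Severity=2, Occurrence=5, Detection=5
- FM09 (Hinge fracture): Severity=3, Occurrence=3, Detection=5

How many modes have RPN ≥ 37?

RPN = Severity × Occurrence × Detection:
  FM01: 2 × 2 × 2 = 8
  FM02: 2 × 3 × 2 = 12
  FM03: 4 × 3 × 3 = 36
  FM04: 5 × 5 × 5 = 125
  FM05: 4 × 5 × 2 = 40
  FM06: 4 × 4 × 5 = 80
  FM07: 3 × 5 × 4 = 60
  FM08: 2 × 5 × 5 = 50
  FM09: 3 × 3 × 5 = 45
Modes with RPN ≥ 37: FM04 (125), FM05 (40), FM06 (80), FM07 (60), FM08 (50), FM09 (45) → 6.

6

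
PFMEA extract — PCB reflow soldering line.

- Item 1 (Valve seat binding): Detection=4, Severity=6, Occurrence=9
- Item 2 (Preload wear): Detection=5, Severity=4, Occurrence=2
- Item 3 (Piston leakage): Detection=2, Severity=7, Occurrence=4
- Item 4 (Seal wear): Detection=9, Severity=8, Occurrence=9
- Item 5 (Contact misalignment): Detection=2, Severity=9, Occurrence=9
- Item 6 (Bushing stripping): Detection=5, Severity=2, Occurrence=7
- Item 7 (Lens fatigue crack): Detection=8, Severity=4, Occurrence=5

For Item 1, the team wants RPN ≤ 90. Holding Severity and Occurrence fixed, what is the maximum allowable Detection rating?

1

Item 1: S=6, O=9, D=4 → current RPN = 216.
Fixed product = 54. Need 54 × D ≤ 90, so D ≤ 90/54 = 1.67.
Maximum integer Detection rating = 1 (gives RPN 54; D=2 would give 108 > 90).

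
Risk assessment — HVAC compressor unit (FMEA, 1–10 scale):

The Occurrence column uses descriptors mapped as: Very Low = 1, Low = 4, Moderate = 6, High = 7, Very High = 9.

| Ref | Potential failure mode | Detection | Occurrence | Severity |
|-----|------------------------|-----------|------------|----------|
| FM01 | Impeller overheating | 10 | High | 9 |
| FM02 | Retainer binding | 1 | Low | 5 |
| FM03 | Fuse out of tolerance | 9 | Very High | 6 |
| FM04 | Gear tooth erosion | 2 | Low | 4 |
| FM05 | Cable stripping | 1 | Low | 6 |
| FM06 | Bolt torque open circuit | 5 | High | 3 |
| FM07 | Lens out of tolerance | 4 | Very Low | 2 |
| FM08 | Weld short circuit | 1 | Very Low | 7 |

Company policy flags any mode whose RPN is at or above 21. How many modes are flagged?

RPN = Severity × Occurrence × Detection:
  FM01: 9 × 7 × 10 = 630
  FM02: 5 × 4 × 1 = 20
  FM03: 6 × 9 × 9 = 486
  FM04: 4 × 4 × 2 = 32
  FM05: 6 × 4 × 1 = 24
  FM06: 3 × 7 × 5 = 105
  FM07: 2 × 1 × 4 = 8
  FM08: 7 × 1 × 1 = 7
Modes with RPN ≥ 21: FM01 (630), FM03 (486), FM04 (32), FM05 (24), FM06 (105) → 5.

5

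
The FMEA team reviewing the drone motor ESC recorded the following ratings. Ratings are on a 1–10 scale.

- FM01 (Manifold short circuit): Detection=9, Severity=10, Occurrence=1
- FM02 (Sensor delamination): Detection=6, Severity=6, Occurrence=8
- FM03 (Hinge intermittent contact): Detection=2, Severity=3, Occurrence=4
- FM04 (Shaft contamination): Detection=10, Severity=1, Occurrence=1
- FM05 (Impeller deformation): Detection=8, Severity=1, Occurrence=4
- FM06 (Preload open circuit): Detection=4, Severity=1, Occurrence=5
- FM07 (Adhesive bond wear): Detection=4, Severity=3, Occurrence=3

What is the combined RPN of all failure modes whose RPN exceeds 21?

470

RPN = Severity × Occurrence × Detection:
  FM01: 10 × 1 × 9 = 90
  FM02: 6 × 8 × 6 = 288
  FM03: 3 × 4 × 2 = 24
  FM04: 1 × 1 × 10 = 10
  FM05: 1 × 4 × 8 = 32
  FM06: 1 × 5 × 4 = 20
  FM07: 3 × 3 × 4 = 36
RPN > 21: FM01 (90), FM02 (288), FM03 (24), FM05 (32), FM07 (36).
Sum: 90 + 288 + 24 + 32 + 36 = 470.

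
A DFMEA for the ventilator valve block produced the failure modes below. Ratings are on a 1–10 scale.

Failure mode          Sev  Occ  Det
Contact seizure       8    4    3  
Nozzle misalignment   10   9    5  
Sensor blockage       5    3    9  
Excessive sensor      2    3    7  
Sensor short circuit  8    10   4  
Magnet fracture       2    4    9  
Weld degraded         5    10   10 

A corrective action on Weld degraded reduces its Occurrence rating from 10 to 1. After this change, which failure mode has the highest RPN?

Nozzle misalignment

RPN = Severity × Occurrence × Detection:
  Contact seizure: 8 × 4 × 3 = 96
  Nozzle misalignment: 10 × 9 × 5 = 450
  Sensor blockage: 5 × 3 × 9 = 135
  Excessive sensor: 2 × 3 × 7 = 42
  Sensor short circuit: 8 × 10 × 4 = 320
  Magnet fracture: 2 × 4 × 9 = 72
  Weld degraded: 5 × 10 × 10 = 500
After action: Weld degraded → 5 × 1 × 10 = 50.
Revised RPNs: Nozzle misalignment=450, Sensor short circuit=320, Sensor blockage=135, Contact seizure=96, Magnet fracture=72, Weld degraded=50, Excessive sensor=42.
Highest is now Nozzle misalignment (450).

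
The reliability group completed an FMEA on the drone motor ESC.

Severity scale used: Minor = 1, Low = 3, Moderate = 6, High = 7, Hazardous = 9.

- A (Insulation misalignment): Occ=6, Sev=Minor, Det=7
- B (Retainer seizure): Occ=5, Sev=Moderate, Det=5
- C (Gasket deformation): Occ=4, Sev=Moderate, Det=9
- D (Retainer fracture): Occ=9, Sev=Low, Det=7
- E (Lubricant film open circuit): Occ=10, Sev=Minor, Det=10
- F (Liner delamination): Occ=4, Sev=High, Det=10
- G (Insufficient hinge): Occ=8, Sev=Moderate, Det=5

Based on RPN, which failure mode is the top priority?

F

RPN = Severity × Occurrence × Detection:
  A: 1 × 6 × 7 = 42
  B: 6 × 5 × 5 = 150
  C: 6 × 4 × 9 = 216
  D: 3 × 9 × 7 = 189
  E: 1 × 10 × 10 = 100
  F: 7 × 4 × 10 = 280
  G: 6 × 8 × 5 = 240
Highest RPN is 280 → F.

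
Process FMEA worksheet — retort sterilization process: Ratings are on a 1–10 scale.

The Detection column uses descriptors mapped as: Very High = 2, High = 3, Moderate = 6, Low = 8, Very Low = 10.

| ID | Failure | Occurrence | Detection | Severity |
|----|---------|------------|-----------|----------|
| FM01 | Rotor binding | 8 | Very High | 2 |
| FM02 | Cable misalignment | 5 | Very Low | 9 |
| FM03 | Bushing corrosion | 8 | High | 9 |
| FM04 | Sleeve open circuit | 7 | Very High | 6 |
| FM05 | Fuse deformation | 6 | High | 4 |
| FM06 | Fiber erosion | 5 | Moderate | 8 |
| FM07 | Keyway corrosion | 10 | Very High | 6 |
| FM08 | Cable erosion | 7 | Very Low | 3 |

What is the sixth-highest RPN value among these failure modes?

84

RPN = Severity × Occurrence × Detection:
  FM01: 2 × 8 × 2 = 32
  FM02: 9 × 5 × 10 = 450
  FM03: 9 × 8 × 3 = 216
  FM04: 6 × 7 × 2 = 84
  FM05: 4 × 6 × 3 = 72
  FM06: 8 × 5 × 6 = 240
  FM07: 6 × 10 × 2 = 120
  FM08: 3 × 7 × 10 = 210
Sorted descending: 450, 240, 216, 210, 120, 84, 72, 32.
The sixth-highest RPN is 84 (FM04).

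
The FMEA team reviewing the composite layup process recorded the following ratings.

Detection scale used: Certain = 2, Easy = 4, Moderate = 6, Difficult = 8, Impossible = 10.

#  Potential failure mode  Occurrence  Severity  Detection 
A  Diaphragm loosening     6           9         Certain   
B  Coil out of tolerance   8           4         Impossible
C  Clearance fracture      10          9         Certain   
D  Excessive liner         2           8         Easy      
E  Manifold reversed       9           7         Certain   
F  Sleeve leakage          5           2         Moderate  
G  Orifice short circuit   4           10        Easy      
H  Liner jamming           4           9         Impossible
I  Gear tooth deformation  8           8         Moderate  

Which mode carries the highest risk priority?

RPN = Severity × Occurrence × Detection:
  A: 9 × 6 × 2 = 108
  B: 4 × 8 × 10 = 320
  C: 9 × 10 × 2 = 180
  D: 8 × 2 × 4 = 64
  E: 7 × 9 × 2 = 126
  F: 2 × 5 × 6 = 60
  G: 10 × 4 × 4 = 160
  H: 9 × 4 × 10 = 360
  I: 8 × 8 × 6 = 384
Highest RPN is 384 → I.

I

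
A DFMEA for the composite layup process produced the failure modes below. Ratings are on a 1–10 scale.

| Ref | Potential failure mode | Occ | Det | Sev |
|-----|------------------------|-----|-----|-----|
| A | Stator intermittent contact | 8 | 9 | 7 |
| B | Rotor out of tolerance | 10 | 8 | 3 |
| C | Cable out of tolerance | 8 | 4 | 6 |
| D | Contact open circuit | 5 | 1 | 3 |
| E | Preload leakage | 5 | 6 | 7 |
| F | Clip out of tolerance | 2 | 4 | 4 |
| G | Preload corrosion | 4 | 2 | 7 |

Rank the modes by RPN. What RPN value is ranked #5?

RPN = Severity × Occurrence × Detection:
  A: 7 × 8 × 9 = 504
  B: 3 × 10 × 8 = 240
  C: 6 × 8 × 4 = 192
  D: 3 × 5 × 1 = 15
  E: 7 × 5 × 6 = 210
  F: 4 × 2 × 4 = 32
  G: 7 × 4 × 2 = 56
Sorted descending: 504, 240, 210, 192, 56, 32, 15.
The fifth-highest RPN is 56 (G).

56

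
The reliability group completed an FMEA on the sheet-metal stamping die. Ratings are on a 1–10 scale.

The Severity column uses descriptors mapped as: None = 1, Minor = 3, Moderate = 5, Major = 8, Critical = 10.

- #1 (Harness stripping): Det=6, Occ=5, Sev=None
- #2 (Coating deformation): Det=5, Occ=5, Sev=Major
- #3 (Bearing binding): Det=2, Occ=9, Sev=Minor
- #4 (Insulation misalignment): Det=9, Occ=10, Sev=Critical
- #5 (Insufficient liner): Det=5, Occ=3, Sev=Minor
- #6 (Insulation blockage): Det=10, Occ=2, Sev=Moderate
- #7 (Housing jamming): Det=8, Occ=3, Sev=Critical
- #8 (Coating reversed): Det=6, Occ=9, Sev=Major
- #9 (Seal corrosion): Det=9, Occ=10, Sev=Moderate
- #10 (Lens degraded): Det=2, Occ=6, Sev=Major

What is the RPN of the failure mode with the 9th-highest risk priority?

RPN = Severity × Occurrence × Detection:
  #1: 1 × 5 × 6 = 30
  #2: 8 × 5 × 5 = 200
  #3: 3 × 9 × 2 = 54
  #4: 10 × 10 × 9 = 900
  #5: 3 × 3 × 5 = 45
  #6: 5 × 2 × 10 = 100
  #7: 10 × 3 × 8 = 240
  #8: 8 × 9 × 6 = 432
  #9: 5 × 10 × 9 = 450
  #10: 8 × 6 × 2 = 96
Sorted descending: 900, 450, 432, 240, 200, 100, 96, 54, 45, 30.
The 9th-highest RPN is 45 (#5).

45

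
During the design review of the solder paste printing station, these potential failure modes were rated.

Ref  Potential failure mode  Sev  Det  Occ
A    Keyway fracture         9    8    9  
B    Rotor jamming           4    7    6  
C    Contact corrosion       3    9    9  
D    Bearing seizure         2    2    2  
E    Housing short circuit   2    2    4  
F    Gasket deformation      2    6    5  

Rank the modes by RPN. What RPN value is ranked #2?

RPN = Severity × Occurrence × Detection:
  A: 9 × 9 × 8 = 648
  B: 4 × 6 × 7 = 168
  C: 3 × 9 × 9 = 243
  D: 2 × 2 × 2 = 8
  E: 2 × 4 × 2 = 16
  F: 2 × 5 × 6 = 60
Sorted descending: 648, 243, 168, 60, 16, 8.
The second-highest RPN is 243 (C).

243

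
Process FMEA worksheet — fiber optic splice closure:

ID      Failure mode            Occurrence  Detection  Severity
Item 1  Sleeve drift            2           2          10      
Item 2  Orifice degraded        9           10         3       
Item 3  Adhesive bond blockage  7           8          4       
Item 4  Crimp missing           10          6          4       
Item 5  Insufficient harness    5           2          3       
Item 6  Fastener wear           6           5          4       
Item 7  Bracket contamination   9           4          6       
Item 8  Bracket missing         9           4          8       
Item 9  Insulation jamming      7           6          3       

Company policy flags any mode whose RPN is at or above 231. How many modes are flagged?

RPN = Severity × Occurrence × Detection:
  Item 1: 10 × 2 × 2 = 40
  Item 2: 3 × 9 × 10 = 270
  Item 3: 4 × 7 × 8 = 224
  Item 4: 4 × 10 × 6 = 240
  Item 5: 3 × 5 × 2 = 30
  Item 6: 4 × 6 × 5 = 120
  Item 7: 6 × 9 × 4 = 216
  Item 8: 8 × 9 × 4 = 288
  Item 9: 3 × 7 × 6 = 126
Modes with RPN ≥ 231: Item 2 (270), Item 4 (240), Item 8 (288) → 3.

3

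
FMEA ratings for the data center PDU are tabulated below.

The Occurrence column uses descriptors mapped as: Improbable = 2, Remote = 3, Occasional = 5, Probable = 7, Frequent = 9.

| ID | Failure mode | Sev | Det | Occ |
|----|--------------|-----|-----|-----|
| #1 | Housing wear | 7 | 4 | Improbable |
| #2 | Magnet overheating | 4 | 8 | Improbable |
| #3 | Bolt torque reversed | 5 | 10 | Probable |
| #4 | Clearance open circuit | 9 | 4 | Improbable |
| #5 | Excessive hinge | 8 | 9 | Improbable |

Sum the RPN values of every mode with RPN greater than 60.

630

RPN = Severity × Occurrence × Detection:
  #1: 7 × 2 × 4 = 56
  #2: 4 × 2 × 8 = 64
  #3: 5 × 7 × 10 = 350
  #4: 9 × 2 × 4 = 72
  #5: 8 × 2 × 9 = 144
RPN > 60: #2 (64), #3 (350), #4 (72), #5 (144).
Sum: 64 + 350 + 72 + 144 = 630.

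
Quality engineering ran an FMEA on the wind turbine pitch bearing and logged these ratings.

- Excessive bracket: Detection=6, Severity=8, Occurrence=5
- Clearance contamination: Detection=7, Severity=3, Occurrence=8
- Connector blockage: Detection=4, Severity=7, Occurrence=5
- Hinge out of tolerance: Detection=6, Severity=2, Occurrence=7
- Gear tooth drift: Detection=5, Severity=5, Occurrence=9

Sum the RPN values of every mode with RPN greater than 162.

RPN = Severity × Occurrence × Detection:
  Excessive bracket: 8 × 5 × 6 = 240
  Clearance contamination: 3 × 8 × 7 = 168
  Connector blockage: 7 × 5 × 4 = 140
  Hinge out of tolerance: 2 × 7 × 6 = 84
  Gear tooth drift: 5 × 9 × 5 = 225
RPN > 162: Excessive bracket (240), Clearance contamination (168), Gear tooth drift (225).
Sum: 240 + 168 + 225 = 633.

633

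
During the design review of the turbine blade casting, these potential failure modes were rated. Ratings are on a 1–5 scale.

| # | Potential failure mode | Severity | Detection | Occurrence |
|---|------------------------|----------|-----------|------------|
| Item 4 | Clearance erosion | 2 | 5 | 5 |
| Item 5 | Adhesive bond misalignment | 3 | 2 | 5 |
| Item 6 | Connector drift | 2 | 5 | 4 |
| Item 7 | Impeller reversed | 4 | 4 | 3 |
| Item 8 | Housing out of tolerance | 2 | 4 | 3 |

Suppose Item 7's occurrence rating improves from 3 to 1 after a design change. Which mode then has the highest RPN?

Item 4

RPN = Severity × Occurrence × Detection:
  Item 4: 2 × 5 × 5 = 50
  Item 5: 3 × 5 × 2 = 30
  Item 6: 2 × 4 × 5 = 40
  Item 7: 4 × 3 × 4 = 48
  Item 8: 2 × 3 × 4 = 24
After action: Item 7 → 4 × 1 × 4 = 16.
Revised RPNs: Item 4=50, Item 6=40, Item 5=30, Item 8=24, Item 7=16.
Highest is now Item 4 (50).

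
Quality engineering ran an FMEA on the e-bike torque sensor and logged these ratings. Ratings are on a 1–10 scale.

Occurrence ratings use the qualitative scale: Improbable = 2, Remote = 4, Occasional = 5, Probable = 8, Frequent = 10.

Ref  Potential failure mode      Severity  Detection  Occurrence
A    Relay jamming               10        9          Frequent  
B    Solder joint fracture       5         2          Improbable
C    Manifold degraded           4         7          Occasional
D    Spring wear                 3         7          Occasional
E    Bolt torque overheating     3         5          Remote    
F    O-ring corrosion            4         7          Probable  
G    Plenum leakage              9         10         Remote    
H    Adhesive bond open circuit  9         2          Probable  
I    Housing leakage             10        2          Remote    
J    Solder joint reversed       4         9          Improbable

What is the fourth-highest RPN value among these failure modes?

RPN = Severity × Occurrence × Detection:
  A: 10 × 10 × 9 = 900
  B: 5 × 2 × 2 = 20
  C: 4 × 5 × 7 = 140
  D: 3 × 5 × 7 = 105
  E: 3 × 4 × 5 = 60
  F: 4 × 8 × 7 = 224
  G: 9 × 4 × 10 = 360
  H: 9 × 8 × 2 = 144
  I: 10 × 4 × 2 = 80
  J: 4 × 2 × 9 = 72
Sorted descending: 900, 360, 224, 144, 140, 105, 80, 72, 60, 20.
The fourth-highest RPN is 144 (H).

144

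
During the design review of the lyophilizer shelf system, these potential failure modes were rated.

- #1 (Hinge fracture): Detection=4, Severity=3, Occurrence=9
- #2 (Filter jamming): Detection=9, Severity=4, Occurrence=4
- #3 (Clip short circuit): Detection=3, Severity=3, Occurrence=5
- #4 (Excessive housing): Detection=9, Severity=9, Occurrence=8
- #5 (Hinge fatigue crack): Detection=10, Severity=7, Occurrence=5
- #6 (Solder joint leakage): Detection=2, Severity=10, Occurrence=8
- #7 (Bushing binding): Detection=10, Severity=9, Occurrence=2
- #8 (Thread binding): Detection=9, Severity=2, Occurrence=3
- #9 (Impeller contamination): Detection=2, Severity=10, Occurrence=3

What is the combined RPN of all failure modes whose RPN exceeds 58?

RPN = Severity × Occurrence × Detection:
  #1: 3 × 9 × 4 = 108
  #2: 4 × 4 × 9 = 144
  #3: 3 × 5 × 3 = 45
  #4: 9 × 8 × 9 = 648
  #5: 7 × 5 × 10 = 350
  #6: 10 × 8 × 2 = 160
  #7: 9 × 2 × 10 = 180
  #8: 2 × 3 × 9 = 54
  #9: 10 × 3 × 2 = 60
RPN > 58: #1 (108), #2 (144), #4 (648), #5 (350), #6 (160), #7 (180), #9 (60).
Sum: 108 + 144 + 648 + 350 + 160 + 180 + 60 = 1650.

1650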